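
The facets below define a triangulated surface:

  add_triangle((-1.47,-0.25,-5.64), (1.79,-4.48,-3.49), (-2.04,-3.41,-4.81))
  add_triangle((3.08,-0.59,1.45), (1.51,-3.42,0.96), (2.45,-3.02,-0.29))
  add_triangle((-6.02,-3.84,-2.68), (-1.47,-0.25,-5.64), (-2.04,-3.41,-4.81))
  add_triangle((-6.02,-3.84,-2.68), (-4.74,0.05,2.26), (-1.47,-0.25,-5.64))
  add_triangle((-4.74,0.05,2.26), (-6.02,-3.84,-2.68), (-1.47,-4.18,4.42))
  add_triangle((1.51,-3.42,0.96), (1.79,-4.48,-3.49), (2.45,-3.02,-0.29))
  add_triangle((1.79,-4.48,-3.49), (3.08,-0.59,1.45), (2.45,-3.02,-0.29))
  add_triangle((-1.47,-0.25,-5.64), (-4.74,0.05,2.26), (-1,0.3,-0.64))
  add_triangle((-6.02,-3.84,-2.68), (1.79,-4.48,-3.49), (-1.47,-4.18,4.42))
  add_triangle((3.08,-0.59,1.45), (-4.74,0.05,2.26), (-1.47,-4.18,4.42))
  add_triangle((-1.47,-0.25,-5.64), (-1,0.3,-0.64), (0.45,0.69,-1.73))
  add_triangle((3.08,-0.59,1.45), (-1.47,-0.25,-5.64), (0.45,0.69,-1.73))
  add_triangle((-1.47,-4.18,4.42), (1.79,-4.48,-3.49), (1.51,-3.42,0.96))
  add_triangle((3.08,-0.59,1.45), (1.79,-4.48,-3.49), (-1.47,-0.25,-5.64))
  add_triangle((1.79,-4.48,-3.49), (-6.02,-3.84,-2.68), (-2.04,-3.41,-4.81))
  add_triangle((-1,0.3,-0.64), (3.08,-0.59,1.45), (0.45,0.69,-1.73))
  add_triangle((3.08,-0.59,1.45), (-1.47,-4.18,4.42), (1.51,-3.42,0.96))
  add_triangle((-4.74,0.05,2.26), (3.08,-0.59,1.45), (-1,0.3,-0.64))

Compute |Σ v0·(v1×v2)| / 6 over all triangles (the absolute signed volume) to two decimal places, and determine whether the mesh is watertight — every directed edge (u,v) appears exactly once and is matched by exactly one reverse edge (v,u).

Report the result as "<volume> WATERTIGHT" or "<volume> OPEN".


176.31 WATERTIGHT

Per-triangle v0·(v1×v2)/6:
  t1: +11.3094
  t2: +2.6459
  t3: +13.2405
  t4: +18.3896
  t5: +29.8651
  t6: +3.1436
  t7: +2.6076
  t8: +1.6842
  t9: +42.5682
  t10: +8.0353
  t11: +0.8785
  t12: +2.5014
  t13: +9.3202
  t14: +9.3257
  t15: +12.9384
  t16: +0.0407
  t17: +7.6451
  t18: +0.1755
Σ = +176.3148 → |volume| = 176.31

Directed edges: 54 total, each appears once with its reverse present → watertight.


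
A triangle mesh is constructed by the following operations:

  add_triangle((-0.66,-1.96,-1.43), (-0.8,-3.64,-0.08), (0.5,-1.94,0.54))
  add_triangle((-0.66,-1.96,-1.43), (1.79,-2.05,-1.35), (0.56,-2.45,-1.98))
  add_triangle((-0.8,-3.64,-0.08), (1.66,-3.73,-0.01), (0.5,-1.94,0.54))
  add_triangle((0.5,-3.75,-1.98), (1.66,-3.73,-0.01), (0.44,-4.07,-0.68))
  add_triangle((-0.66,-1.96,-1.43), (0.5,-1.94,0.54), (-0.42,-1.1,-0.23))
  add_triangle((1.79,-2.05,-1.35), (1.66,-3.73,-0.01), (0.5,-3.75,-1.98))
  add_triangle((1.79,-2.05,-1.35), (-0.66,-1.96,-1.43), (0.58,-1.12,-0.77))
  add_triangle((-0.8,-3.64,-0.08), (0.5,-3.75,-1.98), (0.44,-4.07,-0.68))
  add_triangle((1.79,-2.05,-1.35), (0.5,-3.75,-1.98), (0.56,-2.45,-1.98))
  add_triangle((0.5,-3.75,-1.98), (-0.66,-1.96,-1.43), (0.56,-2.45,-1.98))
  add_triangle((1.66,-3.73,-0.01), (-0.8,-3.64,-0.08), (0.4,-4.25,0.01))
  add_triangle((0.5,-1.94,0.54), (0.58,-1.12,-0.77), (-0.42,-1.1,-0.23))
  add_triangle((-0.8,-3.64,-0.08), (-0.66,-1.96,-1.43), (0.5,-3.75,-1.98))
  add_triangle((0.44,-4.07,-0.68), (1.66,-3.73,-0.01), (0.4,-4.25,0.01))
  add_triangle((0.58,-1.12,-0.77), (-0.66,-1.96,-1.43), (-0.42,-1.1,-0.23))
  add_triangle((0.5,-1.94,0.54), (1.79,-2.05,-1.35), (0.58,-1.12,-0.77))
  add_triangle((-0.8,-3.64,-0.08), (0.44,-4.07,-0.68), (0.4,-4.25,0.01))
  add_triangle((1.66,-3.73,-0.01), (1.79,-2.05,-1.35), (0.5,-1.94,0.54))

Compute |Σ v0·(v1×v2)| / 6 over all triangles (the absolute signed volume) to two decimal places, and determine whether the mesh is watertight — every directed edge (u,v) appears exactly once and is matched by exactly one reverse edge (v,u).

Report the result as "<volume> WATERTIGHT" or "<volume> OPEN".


7.28 WATERTIGHT

Per-triangle v0·(v1×v2)/6:
  t1: -0.6984
  t2: -0.2219
  t3: +0.8361
  t4: +1.1932
  t5: +0.2474
  t6: +2.0518
  t7: +0.0073
  t8: +1.0619
  t9: +0.6116
  t10: +0.4529
  t11: -0.0973
  t12: -0.2966
  t13: +1.3781
  t14: +0.6386
  t15: -0.1798
  t16: -0.2604
  t17: +0.5617
  t18: -0.0063
Σ = +7.2799 → |volume| = 7.28

Directed edges: 54 total, each appears once with its reverse present → watertight.


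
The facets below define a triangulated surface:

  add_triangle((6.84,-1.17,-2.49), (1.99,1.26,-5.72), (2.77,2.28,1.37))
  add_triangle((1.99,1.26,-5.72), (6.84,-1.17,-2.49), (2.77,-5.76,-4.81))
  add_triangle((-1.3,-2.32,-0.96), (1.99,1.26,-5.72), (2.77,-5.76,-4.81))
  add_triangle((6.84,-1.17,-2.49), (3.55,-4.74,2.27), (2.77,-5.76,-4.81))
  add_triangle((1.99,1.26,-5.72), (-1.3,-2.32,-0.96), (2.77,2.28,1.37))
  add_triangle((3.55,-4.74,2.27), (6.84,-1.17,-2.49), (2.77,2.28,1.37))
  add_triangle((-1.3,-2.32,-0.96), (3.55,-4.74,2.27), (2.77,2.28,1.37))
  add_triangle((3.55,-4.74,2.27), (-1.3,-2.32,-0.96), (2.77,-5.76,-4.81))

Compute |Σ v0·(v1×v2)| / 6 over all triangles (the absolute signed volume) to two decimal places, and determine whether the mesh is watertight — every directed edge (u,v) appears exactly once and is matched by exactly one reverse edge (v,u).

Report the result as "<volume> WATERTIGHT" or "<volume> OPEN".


142.50 WATERTIGHT

Per-triangle v0·(v1×v2)/6:
  t1: +20.0221
  t2: +37.0404
  t3: +13.2695
  t4: +39.3782
  t5: -3.8135
  t6: +22.3888
  t7: -1.4182
  t8: +15.6358
Σ = +142.5031 → |volume| = 142.50

Directed edges: 24 total, each appears once with its reverse present → watertight.


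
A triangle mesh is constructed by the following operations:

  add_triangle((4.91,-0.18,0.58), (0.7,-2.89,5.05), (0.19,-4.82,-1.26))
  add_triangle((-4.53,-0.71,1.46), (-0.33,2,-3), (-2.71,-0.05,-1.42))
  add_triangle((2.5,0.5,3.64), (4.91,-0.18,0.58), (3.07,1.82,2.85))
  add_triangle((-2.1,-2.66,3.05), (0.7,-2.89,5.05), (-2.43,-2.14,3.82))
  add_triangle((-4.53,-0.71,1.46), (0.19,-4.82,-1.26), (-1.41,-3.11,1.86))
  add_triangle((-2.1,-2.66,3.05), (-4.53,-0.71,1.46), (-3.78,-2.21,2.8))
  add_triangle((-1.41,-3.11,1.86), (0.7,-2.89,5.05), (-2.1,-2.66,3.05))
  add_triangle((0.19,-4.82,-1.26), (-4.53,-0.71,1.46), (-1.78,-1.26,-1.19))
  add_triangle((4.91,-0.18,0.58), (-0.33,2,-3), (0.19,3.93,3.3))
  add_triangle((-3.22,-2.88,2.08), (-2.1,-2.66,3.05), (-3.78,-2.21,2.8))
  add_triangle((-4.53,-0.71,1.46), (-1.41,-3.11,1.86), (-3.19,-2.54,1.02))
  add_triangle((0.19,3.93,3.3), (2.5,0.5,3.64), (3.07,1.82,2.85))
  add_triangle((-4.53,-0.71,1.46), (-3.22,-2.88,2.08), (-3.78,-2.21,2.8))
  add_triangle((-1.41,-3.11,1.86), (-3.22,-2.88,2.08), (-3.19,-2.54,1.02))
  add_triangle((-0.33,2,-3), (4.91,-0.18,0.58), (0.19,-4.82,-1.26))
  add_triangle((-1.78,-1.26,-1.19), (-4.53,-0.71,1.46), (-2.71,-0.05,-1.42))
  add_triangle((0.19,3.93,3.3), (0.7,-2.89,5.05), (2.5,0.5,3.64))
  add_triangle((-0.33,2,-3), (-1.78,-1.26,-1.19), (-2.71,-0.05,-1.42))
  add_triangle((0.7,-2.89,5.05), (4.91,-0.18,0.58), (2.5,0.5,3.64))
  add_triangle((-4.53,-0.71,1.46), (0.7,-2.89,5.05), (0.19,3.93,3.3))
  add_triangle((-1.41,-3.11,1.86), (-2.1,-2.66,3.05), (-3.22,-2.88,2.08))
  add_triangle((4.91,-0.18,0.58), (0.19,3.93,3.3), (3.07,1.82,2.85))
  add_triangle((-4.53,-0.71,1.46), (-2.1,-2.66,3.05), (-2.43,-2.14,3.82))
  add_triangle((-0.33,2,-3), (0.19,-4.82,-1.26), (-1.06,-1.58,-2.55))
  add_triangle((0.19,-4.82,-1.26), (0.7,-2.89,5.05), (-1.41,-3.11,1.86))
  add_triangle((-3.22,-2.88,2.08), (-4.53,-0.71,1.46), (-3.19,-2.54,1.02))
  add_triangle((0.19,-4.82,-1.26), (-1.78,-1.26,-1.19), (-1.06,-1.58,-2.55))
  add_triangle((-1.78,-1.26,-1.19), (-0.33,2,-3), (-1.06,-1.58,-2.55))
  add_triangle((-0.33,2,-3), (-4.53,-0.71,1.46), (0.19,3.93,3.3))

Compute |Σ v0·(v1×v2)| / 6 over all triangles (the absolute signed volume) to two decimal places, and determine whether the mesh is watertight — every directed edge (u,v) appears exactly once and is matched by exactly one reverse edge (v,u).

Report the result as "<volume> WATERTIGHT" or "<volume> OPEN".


167.89 OPEN

Per-triangle v0·(v1×v2)/6:
  t1: +22.5706
  t2: +2.6737
  t3: +4.0852
  t4: +2.3760
  t5: +7.7613
  t6: +0.1147
  t7: +3.0596
  t8: +5.5700
  t9: +14.8715
  t10: +1.2144
  t11: -2.1826
  t12: +4.1462
  t13: +1.5638
  t14: +0.8730
  t15: +13.7487
  t16: +2.1977
  t17: +10.3536
  t18: +1.8001
  t19: +10.2449
  t20: +23.1474
  t21: +1.2821
  t22: +2.8303
  t23: +2.1923
  t24: +2.7449
  t25: +8.4061
  t26: +1.6198
  t27: +2.3651
  t28: +1.9042
  t29: +14.3539
Σ = +167.8885 → |volume| = 167.89

Directed edges: 87 total; 3 unmatched, e.g. (0.7,-2.89,5.05)→(-2.43,-2.14,3.82) → open.


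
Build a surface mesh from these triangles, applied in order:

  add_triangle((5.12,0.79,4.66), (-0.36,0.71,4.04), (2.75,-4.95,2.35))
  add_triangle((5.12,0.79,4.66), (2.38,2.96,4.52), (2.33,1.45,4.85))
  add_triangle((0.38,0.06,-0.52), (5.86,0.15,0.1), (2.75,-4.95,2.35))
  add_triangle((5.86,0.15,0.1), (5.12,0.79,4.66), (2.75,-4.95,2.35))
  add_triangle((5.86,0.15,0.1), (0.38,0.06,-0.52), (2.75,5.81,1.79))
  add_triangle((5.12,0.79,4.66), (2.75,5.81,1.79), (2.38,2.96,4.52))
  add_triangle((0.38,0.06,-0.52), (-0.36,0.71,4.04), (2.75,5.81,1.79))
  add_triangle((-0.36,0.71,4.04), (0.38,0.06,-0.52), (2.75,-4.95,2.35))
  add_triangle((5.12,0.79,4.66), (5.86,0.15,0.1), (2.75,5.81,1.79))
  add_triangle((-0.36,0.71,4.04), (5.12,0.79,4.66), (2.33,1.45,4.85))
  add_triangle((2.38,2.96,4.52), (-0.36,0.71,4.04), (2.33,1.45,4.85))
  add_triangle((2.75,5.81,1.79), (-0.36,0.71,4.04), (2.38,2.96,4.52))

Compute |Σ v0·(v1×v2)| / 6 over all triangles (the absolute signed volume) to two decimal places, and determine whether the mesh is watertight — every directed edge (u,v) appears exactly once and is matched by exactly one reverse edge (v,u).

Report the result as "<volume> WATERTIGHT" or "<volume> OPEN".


98.89 WATERTIGHT

Per-triangle v0·(v1×v2)/6:
  t1: +19.9305
  t2: +3.8483
  t3: +2.4684
  t4: +23.9029
  t5: +3.0369
  t6: +12.3950
  t7: -0.9381
  t8: -1.5065
  t9: +24.5109
  t10: +2.2813
  t11: +2.9080
  t12: +6.0543
Σ = +98.8920 → |volume| = 98.89

Directed edges: 36 total, each appears once with its reverse present → watertight.


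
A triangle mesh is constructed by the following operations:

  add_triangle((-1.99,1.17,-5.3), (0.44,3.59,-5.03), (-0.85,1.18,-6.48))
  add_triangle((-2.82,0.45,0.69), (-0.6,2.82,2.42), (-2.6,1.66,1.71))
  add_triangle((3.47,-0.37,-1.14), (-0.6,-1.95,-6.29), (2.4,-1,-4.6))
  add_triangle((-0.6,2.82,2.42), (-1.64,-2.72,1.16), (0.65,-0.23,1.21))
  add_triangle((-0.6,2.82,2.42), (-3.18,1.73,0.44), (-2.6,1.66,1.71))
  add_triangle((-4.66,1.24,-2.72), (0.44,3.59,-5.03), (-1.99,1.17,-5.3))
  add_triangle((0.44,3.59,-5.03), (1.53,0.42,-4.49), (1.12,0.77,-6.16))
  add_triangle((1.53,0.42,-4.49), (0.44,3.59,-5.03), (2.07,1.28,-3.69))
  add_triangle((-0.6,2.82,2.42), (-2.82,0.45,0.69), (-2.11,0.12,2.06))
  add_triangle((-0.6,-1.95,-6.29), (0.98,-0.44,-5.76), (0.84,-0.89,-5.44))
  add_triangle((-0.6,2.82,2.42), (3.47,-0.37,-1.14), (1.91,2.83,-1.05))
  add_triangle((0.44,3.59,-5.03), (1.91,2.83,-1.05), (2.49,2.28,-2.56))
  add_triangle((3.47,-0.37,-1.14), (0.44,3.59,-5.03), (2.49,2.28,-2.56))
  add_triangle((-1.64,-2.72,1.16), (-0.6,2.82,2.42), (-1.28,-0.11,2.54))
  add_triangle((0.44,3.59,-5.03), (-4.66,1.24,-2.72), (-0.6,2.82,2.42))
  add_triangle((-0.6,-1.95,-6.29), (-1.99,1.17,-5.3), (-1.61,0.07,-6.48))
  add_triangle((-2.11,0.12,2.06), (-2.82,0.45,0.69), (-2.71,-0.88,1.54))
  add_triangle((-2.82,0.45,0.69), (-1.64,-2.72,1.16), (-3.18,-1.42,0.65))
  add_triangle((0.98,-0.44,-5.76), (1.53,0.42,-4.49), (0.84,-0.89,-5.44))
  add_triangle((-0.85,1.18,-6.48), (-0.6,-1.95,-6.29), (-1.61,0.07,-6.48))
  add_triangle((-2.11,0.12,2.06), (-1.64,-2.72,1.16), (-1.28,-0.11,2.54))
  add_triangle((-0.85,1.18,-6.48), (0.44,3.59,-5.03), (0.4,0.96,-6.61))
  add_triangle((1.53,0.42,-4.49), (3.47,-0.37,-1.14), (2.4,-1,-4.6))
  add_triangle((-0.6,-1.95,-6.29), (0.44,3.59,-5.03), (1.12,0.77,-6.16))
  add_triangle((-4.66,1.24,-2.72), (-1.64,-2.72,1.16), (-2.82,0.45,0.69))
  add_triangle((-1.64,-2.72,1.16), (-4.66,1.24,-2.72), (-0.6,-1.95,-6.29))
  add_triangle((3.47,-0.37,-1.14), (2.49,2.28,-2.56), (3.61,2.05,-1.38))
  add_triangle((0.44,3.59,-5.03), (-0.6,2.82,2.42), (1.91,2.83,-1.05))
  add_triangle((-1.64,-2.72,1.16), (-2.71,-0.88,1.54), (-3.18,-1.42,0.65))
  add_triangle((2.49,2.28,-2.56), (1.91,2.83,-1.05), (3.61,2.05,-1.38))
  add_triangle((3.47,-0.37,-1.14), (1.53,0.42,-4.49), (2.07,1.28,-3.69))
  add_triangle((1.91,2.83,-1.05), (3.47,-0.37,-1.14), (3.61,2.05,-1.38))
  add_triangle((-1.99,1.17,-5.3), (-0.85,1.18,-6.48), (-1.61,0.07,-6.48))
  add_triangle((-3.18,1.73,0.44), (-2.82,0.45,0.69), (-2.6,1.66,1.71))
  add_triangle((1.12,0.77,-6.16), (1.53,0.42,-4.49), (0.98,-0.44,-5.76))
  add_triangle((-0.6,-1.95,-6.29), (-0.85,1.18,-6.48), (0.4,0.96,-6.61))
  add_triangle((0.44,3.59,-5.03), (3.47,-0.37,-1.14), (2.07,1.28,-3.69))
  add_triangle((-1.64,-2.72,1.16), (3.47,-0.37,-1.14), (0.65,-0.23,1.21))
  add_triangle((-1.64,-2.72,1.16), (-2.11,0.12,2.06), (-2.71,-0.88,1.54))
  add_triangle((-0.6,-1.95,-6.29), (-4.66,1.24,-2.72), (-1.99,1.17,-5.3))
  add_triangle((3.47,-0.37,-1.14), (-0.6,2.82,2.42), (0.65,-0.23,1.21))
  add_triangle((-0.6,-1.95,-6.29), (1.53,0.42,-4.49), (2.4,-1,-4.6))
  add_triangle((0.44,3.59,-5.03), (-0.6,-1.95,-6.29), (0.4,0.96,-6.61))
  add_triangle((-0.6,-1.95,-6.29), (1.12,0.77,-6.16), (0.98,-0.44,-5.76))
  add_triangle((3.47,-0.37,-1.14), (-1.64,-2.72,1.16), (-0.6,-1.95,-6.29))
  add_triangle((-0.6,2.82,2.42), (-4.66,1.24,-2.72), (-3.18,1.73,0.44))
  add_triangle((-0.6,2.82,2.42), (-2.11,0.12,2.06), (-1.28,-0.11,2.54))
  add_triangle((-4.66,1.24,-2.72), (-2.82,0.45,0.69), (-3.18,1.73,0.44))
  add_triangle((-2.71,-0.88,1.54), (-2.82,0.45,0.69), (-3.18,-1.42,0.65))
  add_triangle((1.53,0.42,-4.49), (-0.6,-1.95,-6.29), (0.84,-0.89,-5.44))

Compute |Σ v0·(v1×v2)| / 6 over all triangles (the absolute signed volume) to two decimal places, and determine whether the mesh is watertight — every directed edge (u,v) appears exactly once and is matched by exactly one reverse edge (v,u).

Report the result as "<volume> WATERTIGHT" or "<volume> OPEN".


Per-triangle v0·(v1×v2)/6:
  t1: +3.9826
  t2: -0.0447
  t3: +1.6479
  t4: +2.4547
  t5: +1.4804
  t6: +9.2855
  t7: +2.1008
  t8: +2.7882
  t9: +2.2081
  t10: +0.6400
  t11: +4.5734
  t12: +3.2623
  t13: +3.5282
  t14: -0.6066
  t15: +18.8995
  t16: +0.3101
  t17: +0.8629
  t18: -0.8668
  t19: +0.2863
  t20: +2.8105
  t21: +1.3049
  t22: +3.9486
  t23: +3.0013
  t24: +6.6341
  t25: +5.2327
  t26: +18.0303
  t27: +2.1674
  t28: +7.6082
  t29: +1.1831
  t30: +1.5221
  t31: +2.4456
  t32: -0.2546
  t33: +1.7203
  t34: +0.8149
  t35: +0.8596
  t36: +4.1766
  t37: +2.0908
  t38: +2.3256
  t39: +0.9336
  t40: +9.7355
  t41: +2.4756
  t42: +4.5177
  t43: -2.6614
  t44: +1.8876
  t45: +11.5843
  t46: +2.8427
  t47: +1.3820
  t48: +2.1392
  t49: +0.8734
  t50: -0.9462
Σ = +159.1789 → |volume| = 159.18

Directed edges: 150 total, each appears once with its reverse present → watertight.

159.18 WATERTIGHT


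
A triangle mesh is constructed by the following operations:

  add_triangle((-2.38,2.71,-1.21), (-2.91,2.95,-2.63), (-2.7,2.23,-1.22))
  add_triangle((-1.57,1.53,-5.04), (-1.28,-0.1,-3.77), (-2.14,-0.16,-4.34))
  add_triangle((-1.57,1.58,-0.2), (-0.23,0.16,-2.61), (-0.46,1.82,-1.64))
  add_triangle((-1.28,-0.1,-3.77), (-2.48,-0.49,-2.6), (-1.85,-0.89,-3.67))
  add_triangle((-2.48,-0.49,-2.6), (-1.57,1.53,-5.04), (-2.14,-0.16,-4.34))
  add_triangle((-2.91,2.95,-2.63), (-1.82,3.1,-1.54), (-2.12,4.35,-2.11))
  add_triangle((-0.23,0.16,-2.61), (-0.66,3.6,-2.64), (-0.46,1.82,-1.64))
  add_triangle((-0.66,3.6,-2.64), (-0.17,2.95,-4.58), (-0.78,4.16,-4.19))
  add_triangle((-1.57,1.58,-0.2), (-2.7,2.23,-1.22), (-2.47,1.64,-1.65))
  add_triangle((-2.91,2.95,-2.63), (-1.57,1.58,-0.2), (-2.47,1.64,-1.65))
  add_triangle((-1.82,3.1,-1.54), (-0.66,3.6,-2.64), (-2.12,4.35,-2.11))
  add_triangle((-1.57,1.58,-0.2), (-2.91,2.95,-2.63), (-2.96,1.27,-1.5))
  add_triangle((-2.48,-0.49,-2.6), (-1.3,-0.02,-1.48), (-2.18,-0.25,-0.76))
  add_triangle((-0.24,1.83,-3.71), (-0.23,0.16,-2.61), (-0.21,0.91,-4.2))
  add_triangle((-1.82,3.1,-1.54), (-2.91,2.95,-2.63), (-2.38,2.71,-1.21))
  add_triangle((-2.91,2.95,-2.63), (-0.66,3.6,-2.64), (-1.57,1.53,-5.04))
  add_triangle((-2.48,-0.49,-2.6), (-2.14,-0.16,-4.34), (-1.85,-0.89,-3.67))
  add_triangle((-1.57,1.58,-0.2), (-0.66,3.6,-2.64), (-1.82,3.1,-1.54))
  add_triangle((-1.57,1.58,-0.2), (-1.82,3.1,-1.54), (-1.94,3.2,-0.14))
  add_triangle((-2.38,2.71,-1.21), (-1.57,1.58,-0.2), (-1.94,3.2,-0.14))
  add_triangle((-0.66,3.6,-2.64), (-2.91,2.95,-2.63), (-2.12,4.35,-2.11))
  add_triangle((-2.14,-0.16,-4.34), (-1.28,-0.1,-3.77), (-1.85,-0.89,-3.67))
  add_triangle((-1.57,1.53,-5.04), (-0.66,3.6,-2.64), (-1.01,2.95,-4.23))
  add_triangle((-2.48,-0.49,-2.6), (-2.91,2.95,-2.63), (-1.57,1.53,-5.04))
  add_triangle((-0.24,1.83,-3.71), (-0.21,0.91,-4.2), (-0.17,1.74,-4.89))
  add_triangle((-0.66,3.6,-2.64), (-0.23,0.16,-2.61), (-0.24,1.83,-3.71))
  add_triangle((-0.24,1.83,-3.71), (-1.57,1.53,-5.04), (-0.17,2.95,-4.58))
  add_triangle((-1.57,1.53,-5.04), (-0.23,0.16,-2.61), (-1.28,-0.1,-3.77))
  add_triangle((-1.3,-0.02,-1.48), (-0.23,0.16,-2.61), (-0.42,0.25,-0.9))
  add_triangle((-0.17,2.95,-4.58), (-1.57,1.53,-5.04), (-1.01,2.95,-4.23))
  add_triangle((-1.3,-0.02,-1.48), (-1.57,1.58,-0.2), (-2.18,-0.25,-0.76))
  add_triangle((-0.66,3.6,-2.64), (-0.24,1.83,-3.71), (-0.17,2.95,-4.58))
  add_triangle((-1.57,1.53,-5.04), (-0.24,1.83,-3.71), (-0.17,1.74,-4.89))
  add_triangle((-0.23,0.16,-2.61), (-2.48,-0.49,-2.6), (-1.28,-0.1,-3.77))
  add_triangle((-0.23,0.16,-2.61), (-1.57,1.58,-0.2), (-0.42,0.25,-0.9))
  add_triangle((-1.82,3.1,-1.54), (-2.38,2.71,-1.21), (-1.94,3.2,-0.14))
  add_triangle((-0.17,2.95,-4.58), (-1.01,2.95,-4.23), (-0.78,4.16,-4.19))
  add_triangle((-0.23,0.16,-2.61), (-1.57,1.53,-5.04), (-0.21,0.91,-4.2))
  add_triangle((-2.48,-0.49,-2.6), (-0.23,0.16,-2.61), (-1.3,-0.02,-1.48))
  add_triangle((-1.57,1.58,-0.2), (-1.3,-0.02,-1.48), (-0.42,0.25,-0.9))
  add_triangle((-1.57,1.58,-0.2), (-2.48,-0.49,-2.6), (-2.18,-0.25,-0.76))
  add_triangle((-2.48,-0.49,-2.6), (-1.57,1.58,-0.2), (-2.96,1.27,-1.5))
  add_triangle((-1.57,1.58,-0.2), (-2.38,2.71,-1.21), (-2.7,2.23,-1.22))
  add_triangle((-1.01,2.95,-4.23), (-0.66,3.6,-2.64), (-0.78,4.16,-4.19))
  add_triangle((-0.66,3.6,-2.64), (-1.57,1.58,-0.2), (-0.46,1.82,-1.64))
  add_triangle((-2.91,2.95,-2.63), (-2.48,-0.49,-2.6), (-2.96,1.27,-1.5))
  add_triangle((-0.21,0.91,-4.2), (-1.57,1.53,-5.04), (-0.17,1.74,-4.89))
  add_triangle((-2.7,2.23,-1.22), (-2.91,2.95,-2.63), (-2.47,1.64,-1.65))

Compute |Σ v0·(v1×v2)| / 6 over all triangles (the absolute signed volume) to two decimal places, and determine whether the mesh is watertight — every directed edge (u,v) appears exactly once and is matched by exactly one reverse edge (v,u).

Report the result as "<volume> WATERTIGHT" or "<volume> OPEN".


Per-triangle v0·(v1×v2)/6:
  t1: +0.4074
  t2: +0.6927
  t3: -0.9460
  t4: -0.6357
  t5: +1.2259
  t6: +0.2300
  t7: -0.1522
  t8: +0.2786
  t9: +0.0236
  t10: -0.5075
  t11: -0.2292
  t12: +1.0166
  t13: -0.1581
  t14: -0.0869
  t15: +0.5576
  t16: +5.2084
  t17: +0.6425
  t18: +0.1566
  t19: -0.4626
  t20: +0.3049
  t21: +1.9055
  t22: +0.3149
  t23: +0.4961
  t24: +5.2651
  t25: -0.0795
  t26: -0.4279
  t27: +0.4567
  t28: +0.6656
  t29: -0.1155
  t30: +1.3555
  t31: -0.6729
  t32: -0.3884
  t33: +0.6034
  t34: -0.0565
  t35: -0.1008
  t36: +0.5866
  t37: +0.8440
  t38: +0.4046
  t39: -0.2220
  t40: -0.2348
  t41: +1.0838
  t42: -0.1440
  t43: +0.1878
  t44: +0.2992
  t45: -0.3072
  t46: +2.0133
  t47: +0.6507
  t48: +0.3681
Σ = +22.3179 → |volume| = 22.32

Directed edges: 144 total, each appears once with its reverse present → watertight.

22.32 WATERTIGHT


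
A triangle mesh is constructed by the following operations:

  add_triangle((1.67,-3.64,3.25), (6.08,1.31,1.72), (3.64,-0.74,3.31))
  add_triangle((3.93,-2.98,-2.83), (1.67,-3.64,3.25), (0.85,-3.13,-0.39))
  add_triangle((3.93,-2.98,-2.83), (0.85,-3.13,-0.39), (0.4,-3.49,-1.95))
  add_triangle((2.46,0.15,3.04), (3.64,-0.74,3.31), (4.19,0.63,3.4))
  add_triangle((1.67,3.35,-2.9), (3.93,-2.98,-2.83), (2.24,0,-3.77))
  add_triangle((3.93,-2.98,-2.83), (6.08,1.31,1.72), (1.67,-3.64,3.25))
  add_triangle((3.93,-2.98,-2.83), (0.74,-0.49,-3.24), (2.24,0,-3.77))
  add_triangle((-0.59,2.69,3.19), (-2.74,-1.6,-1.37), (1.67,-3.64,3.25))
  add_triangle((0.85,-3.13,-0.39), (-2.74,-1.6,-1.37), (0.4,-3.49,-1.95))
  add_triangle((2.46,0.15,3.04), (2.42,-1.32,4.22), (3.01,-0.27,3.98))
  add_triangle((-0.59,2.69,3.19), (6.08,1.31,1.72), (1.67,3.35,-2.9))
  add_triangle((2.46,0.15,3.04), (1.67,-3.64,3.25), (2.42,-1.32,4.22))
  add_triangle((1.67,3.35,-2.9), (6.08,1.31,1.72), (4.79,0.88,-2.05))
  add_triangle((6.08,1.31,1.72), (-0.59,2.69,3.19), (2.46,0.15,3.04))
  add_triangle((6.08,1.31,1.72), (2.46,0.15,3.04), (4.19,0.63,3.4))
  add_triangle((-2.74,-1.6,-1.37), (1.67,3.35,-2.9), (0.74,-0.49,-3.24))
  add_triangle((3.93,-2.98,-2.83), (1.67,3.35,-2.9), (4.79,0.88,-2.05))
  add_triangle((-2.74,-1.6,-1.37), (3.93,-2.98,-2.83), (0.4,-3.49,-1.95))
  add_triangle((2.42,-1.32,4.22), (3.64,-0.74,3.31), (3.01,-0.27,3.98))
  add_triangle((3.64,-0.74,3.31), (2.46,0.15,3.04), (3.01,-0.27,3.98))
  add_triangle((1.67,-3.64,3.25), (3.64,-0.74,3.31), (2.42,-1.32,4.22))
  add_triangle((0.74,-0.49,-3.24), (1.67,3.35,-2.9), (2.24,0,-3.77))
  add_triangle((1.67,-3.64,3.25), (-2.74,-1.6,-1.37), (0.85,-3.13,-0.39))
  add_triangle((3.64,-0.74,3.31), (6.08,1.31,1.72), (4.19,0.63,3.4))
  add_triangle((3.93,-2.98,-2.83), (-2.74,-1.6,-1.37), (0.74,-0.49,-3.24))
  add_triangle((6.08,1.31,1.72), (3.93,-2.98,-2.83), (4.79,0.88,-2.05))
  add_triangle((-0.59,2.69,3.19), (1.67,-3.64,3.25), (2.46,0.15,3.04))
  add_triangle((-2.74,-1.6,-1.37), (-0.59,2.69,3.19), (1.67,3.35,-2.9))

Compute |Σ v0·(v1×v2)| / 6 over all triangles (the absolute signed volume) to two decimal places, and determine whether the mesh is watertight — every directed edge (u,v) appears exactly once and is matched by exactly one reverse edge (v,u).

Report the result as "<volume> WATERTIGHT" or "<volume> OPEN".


169.22 WATERTIGHT

Per-triangle v0·(v1×v2)/6:
  t1: +4.9520
  t2: +6.9034
  t3: +3.1692
  t4: +0.8836
  t5: +4.6336
  t6: +26.7474
  t7: +2.9113
  t8: +10.6916
  t9: +2.1746
  t10: +0.0720
  t11: +19.7988
  t12: -1.1724
  t13: +10.8372
  t14: +7.9843
  t15: -0.2049
  t16: +5.4879
  t17: +9.2476
  t18: +2.9745
  t19: +1.0432
  t20: +0.3236
  t21: +3.1737
  t22: +2.5109
  t23: +5.7170
  t24: +2.7905
  t25: +6.6768
  t26: +12.5967
  t27: +7.3383
  t28: +8.9553
Σ = +169.2179 → |volume| = 169.22

Directed edges: 84 total, each appears once with its reverse present → watertight.


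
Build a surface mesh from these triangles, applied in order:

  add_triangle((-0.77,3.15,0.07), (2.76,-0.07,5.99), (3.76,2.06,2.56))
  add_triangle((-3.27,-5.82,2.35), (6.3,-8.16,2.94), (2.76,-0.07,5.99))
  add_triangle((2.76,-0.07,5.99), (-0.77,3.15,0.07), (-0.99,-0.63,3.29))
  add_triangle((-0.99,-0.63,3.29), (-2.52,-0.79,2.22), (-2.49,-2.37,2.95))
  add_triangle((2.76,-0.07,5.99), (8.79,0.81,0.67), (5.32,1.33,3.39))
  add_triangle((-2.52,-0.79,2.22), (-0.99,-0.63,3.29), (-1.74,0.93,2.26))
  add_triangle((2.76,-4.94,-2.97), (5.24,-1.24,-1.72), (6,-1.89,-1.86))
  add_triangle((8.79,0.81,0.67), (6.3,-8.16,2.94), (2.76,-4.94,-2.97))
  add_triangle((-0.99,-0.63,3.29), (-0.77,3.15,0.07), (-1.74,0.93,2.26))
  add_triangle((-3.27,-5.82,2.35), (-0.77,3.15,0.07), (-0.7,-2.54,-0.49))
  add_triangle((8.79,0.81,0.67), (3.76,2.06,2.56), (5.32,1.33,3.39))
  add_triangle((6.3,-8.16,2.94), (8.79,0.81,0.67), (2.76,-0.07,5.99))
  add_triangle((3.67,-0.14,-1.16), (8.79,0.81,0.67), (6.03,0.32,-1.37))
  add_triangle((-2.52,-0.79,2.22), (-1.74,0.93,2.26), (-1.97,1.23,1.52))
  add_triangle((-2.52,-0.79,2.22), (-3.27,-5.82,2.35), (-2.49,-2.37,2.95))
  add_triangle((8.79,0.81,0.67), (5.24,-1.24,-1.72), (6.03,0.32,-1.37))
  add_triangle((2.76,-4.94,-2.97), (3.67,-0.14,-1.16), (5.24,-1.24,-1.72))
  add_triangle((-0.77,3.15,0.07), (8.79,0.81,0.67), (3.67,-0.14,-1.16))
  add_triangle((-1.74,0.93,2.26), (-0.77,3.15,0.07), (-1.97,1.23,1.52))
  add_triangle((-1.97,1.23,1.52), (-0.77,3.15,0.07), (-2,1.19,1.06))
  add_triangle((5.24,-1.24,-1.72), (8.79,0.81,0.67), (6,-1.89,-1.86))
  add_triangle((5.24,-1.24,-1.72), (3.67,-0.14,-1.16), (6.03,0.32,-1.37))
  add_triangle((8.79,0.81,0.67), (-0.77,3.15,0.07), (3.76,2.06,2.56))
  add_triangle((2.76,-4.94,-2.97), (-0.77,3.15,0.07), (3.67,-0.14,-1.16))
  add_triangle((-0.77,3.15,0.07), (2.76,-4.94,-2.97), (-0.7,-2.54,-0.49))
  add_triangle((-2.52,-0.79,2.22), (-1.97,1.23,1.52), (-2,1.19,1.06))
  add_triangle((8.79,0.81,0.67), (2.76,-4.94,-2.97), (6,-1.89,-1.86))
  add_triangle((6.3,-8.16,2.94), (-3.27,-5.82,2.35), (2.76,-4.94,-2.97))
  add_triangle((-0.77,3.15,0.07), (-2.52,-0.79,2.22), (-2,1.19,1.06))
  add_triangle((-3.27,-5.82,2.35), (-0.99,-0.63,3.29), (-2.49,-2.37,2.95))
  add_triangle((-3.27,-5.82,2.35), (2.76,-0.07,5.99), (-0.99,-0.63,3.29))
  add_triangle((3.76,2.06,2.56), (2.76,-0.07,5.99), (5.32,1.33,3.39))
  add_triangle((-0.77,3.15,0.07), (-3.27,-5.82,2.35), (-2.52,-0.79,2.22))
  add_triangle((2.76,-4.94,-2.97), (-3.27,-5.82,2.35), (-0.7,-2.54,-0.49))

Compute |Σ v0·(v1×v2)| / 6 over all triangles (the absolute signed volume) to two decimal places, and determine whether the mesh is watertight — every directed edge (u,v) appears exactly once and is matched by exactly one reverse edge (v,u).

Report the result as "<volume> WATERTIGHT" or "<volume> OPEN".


Per-triangle v0·(v1×v2)/6:
  t1: +9.7908
  t2: +63.9087
  t3: +8.3563
  t4: +1.5125
  t5: +8.5285
  t6: +1.5960
  t7: +1.2573
  t8: +59.4427
  t9: +1.2789
  t10: +2.7875
  t11: +4.6951
  t12: +72.8387
  t13: -0.7847
  t14: +0.6978
  t15: +1.8776
  t16: +3.8862
  t17: +1.1460
  t18: +6.7035
  t19: +0.7772
  t20: +0.4335
  t21: +1.7361
  t22: +0.3195
  t23: +10.4044
  t24: +4.5166
  t25: +2.3368
  t26: +0.3802
  t27: +6.2522
  t28: +50.5127
  t29: -0.5355
  t30: +2.1814
  t31: +11.9209
  t32: +4.3125
  t33: +1.9810
  t34: +4.6364
Σ = +351.6854 → |volume| = 351.69

Directed edges: 102 total, each appears once with its reverse present → watertight.

351.69 WATERTIGHT


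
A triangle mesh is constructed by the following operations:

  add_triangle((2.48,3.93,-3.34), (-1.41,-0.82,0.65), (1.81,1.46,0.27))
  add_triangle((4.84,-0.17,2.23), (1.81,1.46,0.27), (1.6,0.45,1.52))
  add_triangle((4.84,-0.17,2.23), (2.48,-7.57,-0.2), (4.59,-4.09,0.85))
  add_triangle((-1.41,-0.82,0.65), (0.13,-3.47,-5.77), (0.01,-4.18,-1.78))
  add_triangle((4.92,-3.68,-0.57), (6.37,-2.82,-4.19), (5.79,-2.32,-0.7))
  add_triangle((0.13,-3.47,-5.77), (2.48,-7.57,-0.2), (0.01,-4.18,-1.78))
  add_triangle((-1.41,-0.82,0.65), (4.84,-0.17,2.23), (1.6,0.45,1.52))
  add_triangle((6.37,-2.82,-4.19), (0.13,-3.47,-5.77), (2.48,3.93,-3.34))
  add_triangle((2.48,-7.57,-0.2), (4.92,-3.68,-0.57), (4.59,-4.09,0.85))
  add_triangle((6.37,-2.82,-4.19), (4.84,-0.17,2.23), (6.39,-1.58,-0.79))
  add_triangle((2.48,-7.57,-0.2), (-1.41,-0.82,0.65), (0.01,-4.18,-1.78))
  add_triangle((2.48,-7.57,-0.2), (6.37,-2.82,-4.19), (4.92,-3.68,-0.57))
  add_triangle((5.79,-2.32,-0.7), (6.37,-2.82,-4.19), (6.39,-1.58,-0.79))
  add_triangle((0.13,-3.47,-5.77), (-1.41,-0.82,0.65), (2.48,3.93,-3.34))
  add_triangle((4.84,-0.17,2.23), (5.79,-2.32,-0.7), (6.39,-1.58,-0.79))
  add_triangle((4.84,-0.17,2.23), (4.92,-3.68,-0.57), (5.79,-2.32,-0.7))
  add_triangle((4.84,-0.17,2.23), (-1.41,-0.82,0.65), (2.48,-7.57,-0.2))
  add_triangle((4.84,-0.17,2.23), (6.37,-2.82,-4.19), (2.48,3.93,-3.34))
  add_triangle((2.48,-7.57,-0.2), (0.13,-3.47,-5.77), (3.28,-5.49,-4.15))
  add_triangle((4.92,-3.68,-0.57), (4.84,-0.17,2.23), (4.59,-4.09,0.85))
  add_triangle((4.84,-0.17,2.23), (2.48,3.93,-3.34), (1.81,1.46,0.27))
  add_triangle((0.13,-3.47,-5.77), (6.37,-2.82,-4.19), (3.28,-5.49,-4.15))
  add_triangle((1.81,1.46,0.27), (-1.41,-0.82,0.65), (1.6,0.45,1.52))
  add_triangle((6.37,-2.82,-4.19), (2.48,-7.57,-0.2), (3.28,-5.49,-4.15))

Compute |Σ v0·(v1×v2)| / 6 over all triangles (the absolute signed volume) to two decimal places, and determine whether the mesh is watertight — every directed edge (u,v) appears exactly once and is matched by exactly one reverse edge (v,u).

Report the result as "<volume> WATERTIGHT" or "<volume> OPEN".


206.73 WATERTIGHT

Per-triangle v0·(v1×v2)/6:
  t1: +0.8559
  t2: +1.1924
  t3: +3.3795
  t4: +4.1375
  t5: +5.6451
  t6: +7.6182
  t7: +1.0798
  t8: +36.5340
  t9: +6.4284
  t10: -0.0295
  t11: +4.6879
  t12: +16.0380
  t13: +3.2401
  t14: +5.1686
  t15: +2.6932
  t16: +4.6840
  t17: +8.7867
  t18: +32.4762
  t19: +15.7005
  t20: +5.4123
  t21: +3.6818
  t22: +17.1505
  t23: +0.3408
  t24: +19.8268
Σ = +206.7287 → |volume| = 206.73

Directed edges: 72 total, each appears once with its reverse present → watertight.


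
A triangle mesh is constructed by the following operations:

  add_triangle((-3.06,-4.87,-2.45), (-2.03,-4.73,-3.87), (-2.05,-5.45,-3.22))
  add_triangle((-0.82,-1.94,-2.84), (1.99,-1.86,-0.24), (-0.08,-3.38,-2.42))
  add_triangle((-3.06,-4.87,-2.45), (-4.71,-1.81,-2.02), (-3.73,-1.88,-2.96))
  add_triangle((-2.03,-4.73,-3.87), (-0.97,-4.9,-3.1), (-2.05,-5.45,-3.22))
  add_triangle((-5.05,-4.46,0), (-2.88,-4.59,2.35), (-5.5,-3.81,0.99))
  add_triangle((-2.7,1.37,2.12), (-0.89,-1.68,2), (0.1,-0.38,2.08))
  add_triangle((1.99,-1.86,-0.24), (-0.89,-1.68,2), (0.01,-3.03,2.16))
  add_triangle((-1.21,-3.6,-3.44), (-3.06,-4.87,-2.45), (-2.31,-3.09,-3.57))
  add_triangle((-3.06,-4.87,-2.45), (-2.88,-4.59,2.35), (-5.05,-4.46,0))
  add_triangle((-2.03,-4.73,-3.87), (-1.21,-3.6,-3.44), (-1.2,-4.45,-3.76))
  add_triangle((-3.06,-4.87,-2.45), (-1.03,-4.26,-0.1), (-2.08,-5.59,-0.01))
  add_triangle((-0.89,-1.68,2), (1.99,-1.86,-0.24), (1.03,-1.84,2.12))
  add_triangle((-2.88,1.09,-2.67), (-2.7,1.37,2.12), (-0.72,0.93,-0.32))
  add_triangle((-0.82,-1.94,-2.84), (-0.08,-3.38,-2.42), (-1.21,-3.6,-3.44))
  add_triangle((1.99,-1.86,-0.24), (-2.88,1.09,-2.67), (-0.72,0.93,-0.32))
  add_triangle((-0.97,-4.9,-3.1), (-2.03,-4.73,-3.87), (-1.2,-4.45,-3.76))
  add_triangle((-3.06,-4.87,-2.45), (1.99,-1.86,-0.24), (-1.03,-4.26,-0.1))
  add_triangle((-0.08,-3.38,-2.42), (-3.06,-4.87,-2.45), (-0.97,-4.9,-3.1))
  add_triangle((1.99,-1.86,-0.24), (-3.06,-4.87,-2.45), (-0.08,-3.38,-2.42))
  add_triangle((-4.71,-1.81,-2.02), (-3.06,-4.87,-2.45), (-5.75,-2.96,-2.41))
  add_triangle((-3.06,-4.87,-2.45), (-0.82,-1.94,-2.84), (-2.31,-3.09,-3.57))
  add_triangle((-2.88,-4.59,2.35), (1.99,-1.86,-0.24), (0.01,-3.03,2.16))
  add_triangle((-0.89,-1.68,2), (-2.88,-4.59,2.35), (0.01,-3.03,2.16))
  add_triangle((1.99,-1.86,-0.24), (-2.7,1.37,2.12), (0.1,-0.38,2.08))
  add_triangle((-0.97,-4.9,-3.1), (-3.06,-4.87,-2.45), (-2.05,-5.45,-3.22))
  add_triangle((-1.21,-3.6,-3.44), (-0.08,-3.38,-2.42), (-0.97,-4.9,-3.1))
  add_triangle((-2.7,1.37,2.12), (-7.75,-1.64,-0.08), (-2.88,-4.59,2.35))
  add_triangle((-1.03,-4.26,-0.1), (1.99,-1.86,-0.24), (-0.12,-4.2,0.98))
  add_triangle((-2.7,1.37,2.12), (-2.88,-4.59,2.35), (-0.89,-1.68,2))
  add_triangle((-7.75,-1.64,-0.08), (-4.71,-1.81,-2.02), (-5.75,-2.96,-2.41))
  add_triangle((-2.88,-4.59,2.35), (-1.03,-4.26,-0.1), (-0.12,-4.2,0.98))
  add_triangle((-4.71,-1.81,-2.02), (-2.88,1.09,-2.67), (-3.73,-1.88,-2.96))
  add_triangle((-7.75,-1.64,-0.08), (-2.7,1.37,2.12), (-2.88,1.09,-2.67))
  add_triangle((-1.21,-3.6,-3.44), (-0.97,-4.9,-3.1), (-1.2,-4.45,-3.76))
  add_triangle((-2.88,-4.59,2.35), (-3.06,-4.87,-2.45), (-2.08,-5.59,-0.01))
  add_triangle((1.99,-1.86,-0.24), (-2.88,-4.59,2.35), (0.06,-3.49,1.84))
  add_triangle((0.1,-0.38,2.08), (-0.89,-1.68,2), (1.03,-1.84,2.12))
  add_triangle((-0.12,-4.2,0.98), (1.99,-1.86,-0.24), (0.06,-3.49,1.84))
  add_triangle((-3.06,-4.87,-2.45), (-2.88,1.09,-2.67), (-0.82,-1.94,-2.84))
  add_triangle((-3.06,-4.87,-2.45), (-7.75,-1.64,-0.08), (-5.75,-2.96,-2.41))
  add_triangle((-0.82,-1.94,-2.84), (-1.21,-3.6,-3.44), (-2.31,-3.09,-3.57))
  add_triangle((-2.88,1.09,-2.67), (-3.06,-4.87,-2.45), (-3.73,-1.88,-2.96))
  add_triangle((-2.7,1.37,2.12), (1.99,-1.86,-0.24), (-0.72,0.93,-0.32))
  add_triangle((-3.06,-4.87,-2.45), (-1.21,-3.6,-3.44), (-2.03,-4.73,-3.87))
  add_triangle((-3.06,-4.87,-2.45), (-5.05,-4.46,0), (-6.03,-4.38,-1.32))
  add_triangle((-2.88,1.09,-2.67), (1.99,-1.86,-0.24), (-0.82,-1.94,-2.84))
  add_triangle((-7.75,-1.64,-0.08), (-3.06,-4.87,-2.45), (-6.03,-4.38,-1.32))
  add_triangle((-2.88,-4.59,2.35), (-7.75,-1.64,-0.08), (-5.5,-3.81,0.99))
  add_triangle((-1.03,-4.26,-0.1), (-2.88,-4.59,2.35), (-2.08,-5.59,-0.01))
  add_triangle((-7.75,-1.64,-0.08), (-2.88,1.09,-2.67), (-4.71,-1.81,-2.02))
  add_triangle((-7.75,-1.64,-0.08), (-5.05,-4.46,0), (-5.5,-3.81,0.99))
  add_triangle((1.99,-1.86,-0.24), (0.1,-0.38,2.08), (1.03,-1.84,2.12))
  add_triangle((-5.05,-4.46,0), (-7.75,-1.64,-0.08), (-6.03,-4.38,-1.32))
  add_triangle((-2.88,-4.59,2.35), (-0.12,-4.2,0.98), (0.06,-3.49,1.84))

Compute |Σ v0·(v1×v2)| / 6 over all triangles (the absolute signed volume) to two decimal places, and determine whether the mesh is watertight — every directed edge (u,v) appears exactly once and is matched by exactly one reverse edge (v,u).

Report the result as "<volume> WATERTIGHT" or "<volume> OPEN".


Per-triangle v0·(v1×v2)/6:
  t1: +1.2971
  t2: +1.1865
  t3: +3.5458
  t4: +0.8996
  t5: +3.7769
  t6: +1.8777
  t7: +0.0957
  t8: +2.2081
  t9: +8.5071
  t10: +0.2453
  t11: +1.3700
  t12: +1.3190
  t13: +1.4010
  t14: +0.5433
  t15: +0.4734
  t16: +0.6151
  t17: +4.3083
  t18: -0.1785
  t19: +2.9990
  t20: +0.8326
  t21: -1.2101
  t22: +3.2133
  t23: +1.5901
  t24: -0.6299
  t25: +0.1103
  t26: +0.6736
  t27: +17.0108
  t28: +1.9932
  t29: +3.4582
  t30: +1.9695
  t31: +2.9183
  t32: +2.8488
  t33: +11.3355
  t34: -0.0808
  t35: +5.4076
  t36: -2.1805
  t37: +0.9196
  t38: +1.5423
  t39: +6.4358
  t40: +7.3750
  t41: +0.6901
  t42: +0.8298
  t43: -0.0027
  t44: -0.0272
  t45: +4.3578
  t46: +1.1471
  t47: +2.8363
  t48: +2.7517
  t49: +1.1187
  t50: +7.1011
  t51: +4.4072
  t52: +0.3954
  t53: +5.7186
  t54: +2.1166
Σ = +135.4639 → |volume| = 135.46

Directed edges: 162 total, each appears once with its reverse present → watertight.

135.46 WATERTIGHT


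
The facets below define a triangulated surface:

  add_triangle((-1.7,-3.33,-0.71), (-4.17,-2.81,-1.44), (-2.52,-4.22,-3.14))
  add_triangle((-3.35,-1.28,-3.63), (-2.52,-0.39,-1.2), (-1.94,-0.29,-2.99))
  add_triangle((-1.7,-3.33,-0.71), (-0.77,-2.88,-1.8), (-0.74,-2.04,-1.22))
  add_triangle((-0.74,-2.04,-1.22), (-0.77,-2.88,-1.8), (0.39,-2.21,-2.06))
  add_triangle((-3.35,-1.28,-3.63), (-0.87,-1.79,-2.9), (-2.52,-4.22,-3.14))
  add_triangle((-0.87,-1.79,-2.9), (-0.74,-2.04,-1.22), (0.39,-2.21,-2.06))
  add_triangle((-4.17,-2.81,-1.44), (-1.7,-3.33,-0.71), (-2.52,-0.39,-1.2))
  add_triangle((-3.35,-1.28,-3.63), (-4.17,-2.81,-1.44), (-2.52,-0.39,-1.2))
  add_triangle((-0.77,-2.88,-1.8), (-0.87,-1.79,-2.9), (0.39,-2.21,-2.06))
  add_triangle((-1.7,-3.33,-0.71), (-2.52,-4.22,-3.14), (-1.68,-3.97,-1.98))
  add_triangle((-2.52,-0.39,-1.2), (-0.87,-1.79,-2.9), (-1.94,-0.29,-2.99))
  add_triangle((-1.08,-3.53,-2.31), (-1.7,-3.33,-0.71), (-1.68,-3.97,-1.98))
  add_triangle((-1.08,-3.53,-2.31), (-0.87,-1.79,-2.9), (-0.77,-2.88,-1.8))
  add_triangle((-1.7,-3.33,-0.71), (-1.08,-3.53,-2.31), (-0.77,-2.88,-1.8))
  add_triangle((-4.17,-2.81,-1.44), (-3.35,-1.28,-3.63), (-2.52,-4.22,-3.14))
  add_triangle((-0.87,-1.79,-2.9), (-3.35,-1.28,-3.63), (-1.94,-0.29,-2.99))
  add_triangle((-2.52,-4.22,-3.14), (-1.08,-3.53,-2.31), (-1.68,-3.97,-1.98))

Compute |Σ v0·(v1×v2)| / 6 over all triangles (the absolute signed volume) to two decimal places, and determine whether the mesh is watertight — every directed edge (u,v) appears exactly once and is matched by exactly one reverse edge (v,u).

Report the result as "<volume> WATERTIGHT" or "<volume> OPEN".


Per-triangle v0·(v1×v2)/6:
  t1: +3.2305
  t2: +0.6696
  t3: -0.1067
  t4: -0.0375
  t5: +3.2263
  t6: -0.7967
  t7: -0.6125
  t8: +2.0245
  t9: +0.9662
  t10: +0.6611
  t11: -1.4472
  t12: +0.1546
  t13: +0.0970
  t14: +0.1300
  t15: +5.8766
  t16: +1.2157
  t17: +0.5504
Σ = +15.8018 → |volume| = 15.80

Directed edges: 51 total; 7 unmatched, e.g. (-0.74,-2.04,-1.22)→(-1.7,-3.33,-0.71) → open.

15.80 OPEN


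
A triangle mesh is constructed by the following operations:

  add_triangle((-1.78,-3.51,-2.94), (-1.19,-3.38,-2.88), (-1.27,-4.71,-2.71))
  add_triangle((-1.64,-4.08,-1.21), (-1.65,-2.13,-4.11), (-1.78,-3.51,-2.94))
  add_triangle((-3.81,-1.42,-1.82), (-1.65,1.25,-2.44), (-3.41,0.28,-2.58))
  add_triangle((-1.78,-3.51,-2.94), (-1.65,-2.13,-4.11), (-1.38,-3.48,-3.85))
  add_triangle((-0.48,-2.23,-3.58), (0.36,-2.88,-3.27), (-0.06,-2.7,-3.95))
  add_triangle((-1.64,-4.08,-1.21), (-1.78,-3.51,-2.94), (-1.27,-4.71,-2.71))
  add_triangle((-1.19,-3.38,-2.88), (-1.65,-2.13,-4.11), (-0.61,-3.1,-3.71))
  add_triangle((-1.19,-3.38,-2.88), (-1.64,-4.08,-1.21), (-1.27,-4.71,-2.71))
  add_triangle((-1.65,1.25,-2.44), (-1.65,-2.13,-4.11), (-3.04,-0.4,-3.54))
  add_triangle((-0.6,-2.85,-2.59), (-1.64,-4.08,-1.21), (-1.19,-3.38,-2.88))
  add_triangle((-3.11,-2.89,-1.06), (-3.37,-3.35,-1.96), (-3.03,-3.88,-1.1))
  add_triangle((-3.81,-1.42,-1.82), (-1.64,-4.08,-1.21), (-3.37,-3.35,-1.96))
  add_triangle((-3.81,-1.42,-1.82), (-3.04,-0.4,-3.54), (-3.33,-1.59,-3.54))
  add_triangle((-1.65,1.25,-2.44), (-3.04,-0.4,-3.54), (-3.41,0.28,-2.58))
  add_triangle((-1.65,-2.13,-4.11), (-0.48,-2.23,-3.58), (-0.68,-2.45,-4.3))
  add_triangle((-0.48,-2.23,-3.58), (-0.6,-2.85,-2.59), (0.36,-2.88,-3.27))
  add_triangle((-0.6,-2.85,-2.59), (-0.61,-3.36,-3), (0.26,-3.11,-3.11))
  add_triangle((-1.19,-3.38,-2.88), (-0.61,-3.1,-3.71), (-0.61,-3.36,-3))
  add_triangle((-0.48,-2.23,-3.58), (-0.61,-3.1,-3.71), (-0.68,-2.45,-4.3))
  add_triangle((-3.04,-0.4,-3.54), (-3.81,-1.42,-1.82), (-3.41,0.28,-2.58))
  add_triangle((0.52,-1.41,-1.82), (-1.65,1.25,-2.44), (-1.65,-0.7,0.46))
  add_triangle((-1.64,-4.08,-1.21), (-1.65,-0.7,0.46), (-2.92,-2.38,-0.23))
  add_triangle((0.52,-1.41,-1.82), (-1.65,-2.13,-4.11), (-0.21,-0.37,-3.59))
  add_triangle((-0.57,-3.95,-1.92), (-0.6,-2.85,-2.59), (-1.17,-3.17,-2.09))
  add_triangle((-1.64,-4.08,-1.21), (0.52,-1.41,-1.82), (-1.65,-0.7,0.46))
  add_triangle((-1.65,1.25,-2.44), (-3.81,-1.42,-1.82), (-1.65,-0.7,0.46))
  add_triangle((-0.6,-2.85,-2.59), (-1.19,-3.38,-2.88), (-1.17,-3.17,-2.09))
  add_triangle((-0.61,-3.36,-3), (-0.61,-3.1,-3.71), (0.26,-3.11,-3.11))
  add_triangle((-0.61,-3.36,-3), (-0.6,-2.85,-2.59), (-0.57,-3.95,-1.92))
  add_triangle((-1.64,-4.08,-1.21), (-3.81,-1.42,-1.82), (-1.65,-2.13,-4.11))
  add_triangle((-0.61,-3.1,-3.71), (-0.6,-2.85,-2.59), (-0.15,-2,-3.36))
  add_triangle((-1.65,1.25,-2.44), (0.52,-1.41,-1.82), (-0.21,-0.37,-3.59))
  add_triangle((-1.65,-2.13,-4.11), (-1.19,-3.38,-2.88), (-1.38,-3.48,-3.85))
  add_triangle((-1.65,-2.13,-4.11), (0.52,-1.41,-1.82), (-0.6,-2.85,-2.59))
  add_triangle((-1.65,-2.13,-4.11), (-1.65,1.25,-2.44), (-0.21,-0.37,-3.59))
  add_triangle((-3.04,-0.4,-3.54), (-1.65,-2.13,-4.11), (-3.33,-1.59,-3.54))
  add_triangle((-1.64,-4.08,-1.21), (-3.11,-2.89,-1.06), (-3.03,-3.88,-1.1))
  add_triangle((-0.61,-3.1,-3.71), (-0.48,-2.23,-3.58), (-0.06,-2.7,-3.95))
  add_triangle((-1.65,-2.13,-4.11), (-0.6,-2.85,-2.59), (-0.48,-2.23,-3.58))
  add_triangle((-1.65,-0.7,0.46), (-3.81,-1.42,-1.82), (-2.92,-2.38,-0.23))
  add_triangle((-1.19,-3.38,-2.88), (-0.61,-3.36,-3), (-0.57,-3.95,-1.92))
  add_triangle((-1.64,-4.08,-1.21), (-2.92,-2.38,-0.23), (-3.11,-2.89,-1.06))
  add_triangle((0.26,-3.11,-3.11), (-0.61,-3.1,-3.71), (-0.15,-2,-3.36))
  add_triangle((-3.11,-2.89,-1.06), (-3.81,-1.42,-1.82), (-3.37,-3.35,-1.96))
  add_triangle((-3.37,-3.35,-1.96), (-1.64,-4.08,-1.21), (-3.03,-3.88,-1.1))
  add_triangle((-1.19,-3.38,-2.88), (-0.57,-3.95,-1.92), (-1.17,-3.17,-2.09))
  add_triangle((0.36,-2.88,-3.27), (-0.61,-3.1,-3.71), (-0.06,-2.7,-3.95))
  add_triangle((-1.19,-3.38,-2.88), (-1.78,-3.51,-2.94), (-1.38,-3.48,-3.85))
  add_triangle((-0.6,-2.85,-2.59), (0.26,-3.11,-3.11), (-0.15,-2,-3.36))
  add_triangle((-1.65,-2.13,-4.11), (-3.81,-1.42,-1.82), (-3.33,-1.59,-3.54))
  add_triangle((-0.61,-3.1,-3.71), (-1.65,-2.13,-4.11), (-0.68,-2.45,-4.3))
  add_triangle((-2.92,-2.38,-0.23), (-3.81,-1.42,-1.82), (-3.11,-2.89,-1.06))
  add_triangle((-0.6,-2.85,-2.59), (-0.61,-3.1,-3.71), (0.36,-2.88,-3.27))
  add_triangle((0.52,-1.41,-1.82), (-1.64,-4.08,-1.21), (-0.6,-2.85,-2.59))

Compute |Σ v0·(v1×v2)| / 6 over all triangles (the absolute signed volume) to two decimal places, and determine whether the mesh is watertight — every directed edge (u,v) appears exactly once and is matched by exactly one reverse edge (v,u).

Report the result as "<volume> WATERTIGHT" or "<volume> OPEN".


Per-triangle v0·(v1×v2)/6:
  t1: +0.4107
  t2: +0.1520
  t3: -0.5004
  t4: +0.8353
  t5: -0.1221
  t6: +1.1344
  t7: +1.1643
  t8: -0.6452
  t9: +2.1295
  t10: +0.4965
  t11: +0.4400
  t12: -0.2041
  t13: +1.3699
  t14: +1.2253
  t15: -0.1233
  t16: -0.7163
  t17: -0.0364
  t18: +0.3077
  t19: +0.0641
  t20: +1.6135
  t21: -2.1986
  t22: +0.4484
  t23: +1.6706
  t24: -0.4969
  t25: -0.8113
  t26: +1.3890
  t27: -0.1340
  t28: +0.4439
  t29: -0.0706
  t30: +6.9064
  t31: -0.0837
  t32: -0.5396
  t33: -0.2485
  t34: +1.1511
  t35: +2.8053
  t36: +1.6046
  t37: -0.2700
  t38: +0.2372
  t39: -0.8758
  t40: +0.9609
  t41: +0.5300
  t42: +0.9013
  t43: +0.5124
  t44: +0.9508
  t45: +1.0361
  t46: +0.3264
  t47: +0.3871
  t48: +0.2757
  t49: -0.6337
  t50: +1.1394
  t51: +0.7103
  t52: +0.9312
  t53: +0.3966
  t54: +0.7693
Σ = +29.1168 → |volume| = 29.12

Directed edges: 162 total, each appears once with its reverse present → watertight.

29.12 WATERTIGHT
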